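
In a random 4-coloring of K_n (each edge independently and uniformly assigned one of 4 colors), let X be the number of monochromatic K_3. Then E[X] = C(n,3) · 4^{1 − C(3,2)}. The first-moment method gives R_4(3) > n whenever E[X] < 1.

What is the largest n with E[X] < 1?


We need C(n, 3) · 4^{1 − 3} < 1, i.e. C(n, 3) < 4^{3 − 1} = 16.
Check values of n near the boundary:
  n = 4: C(4, 3) = 4; 4 < 16? YES
  n = 5: C(5, 3) = 10; 10 < 16? YES
  n = 6: C(6, 3) = 20; 20 < 16? NO
  n = 7: C(7, 3) = 35; 35 < 16? NO
  n = 8: C(8, 3) = 56; 56 < 16? NO
The largest n with C(n, 3) < 16 is n = 5 (where E[X] = 5/8 ≈ 0.6250). Hence R_4(3) > 5, i.e. R_4(3) ≥ 6.

Largest n = 5; hence R_4(3) > 5.


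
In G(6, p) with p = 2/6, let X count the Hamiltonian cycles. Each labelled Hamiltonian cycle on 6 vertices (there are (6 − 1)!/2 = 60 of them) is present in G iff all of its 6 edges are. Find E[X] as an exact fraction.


K_6 has (6 − 1)!/2 = 60 labelled Hamiltonian cycles.
For each such Hamiltonian cycle H, let X_H = 1 if all 6 edges of H are present in G. Then P[X_H = 1] = p^{6} = (1/3)^{6} = 1/729.
By linearity of expectation: E[X] = Σ_H E[X_H] = 60 · p^{6} = 60 · 1/729 = 20/243.
Numerically: E[X] ≈ 0.0823.

E[X] = 60 · (1/3)^{6} = 20/243 ≈ 0.0823.


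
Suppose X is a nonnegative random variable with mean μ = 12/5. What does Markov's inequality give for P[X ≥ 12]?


μ = E[X] = 12/5, a = 12.
Markov: P[X ≥ 12] ≤ μ/a = (12/5)/12 = 1/5.
Numerically: ≈ 0.200000.
(Since a = 12 > μ = 2.400000, the bound 1/5 is < 1 and informative.)

P[X ≥ 12] ≤ 1/5 ≈ 0.200000.


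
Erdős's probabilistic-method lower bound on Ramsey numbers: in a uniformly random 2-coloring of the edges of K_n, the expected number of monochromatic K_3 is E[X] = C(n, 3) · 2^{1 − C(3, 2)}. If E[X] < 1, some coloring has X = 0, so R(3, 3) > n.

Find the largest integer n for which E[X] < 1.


We need C(n, 3) · 2^{1 − 3} < 1, i.e. C(n, 3) < 2^{3 − 1} = 4.
Check values of n near the boundary:
  n = 3: C(3, 3) = 1; 1 < 4? YES
  n = 4: C(4, 3) = 4; 4 < 4? NO
  n = 5: C(5, 3) = 10; 10 < 4? NO
  n = 6: C(6, 3) = 20; 20 < 4? NO
The largest n with C(n, 3) < 4 is n = 3 (where E[X] = 1/4 ≈ 0.2500000). Hence R(3, 3) > 3, i.e. R(3, 3) ≥ 4.

Largest n = 3; hence R(3, 3) > 3.


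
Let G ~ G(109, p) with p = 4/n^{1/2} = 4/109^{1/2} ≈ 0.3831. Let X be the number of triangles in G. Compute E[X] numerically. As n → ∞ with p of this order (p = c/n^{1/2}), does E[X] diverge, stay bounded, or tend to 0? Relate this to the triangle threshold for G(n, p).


Number of potential triangles: C(109, 3) = 209934.
Each occurs with probability p³ ≈ (0.3831)³ ≈ 5.623934e-02.
By linearity: E[X] = C(109, 3)·p³ ≈ 209934 · 5.623934e-02 ≈ 11806.5499.
Since α = 1/2 < 1, p = c/n^{1/2} ≫ 1/n is above the triangle threshold p ~ 1/n. Asymptotically E[X] ~ (c³/6)·n^{3(1−α)} = (4³/6)·n^{1.5} → ∞; triangles are abundant w.h.p.

E[X] ≈ 11806.5499; in regime p = Θ(1/n^{1/2}) E[X] diverges (above the triangle threshold p ~ 1/n).


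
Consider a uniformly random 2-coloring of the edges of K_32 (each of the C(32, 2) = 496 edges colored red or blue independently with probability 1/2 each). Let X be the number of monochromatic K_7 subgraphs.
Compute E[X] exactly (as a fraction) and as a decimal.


Let X = Σ_S X_S over the C(32, 7) = 3365856 subsets S of size 7, where X_S = 1 if the K_7 on S is monochromatic.
For a fixed S, the K_7 on S has C(7, 2) = 21 edges. P[all 21 edges red] = (1/2)^21, and likewise for blue, so P[monochromatic] = 2·(1/2)^21 = 2^{1 − 21} = 1/1048576.
By linearity: E[X] = C(32, 7) · 2^{1 − 21} = 3365856 · 1/1048576 = 105183/32768.
Numerically: E[X] ≈ 3.210.

E[X] = C(32,7)·2^(1−C(7,2)) = 105183/32768 ≈ 3.210.


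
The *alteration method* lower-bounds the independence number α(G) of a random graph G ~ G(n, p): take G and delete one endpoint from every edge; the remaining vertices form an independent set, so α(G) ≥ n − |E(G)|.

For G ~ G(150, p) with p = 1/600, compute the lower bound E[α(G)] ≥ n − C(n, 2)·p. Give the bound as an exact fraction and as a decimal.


E[|E(G)|] = C(150, 2)·p = 11175 · (1/600) = 149/8.
E[α(G)] ≥ n − E[|E(G)|] = 150 − 149/8 = 1051/8.
Numerically: ≈ 131.375000.
(This is only a lower bound; the true E[α(G)] may be larger.)

E[α(G)] ≥ 1051/8 ≈ 131.375000.


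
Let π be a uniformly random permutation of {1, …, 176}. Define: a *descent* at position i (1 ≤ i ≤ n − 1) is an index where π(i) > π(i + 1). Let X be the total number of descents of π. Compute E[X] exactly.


Write X = Σ X_I over i = 1, …, 175, with X_I the indicator of one descent.
There are 175 indicators.
For each fixed i, the pair (π(i), π(i+1)) is a uniformly random ordered pair of distinct values from {1, …, 176}; by symmetry P[π(i) > π(i+1)] = 1/2.
By linearity: E[X] = 175 · (1/2) = (176 − 1) · (1/2) = 175/2 ≈ 87.500.

E[X] = 175/2 = 87.500.


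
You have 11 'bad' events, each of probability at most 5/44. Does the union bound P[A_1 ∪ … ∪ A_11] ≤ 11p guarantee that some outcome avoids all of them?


Union bound: P[∪_{i=1}^{11} A_i] ≤ Σ_i P[A_i] ≤ 11·p = 11·(5/44) = 5/4.
Numerically: 5/4 ≈ 1.250000.
Is 5/4 < 1? NO.
Since the bound 5/4 is ≥ 1, the union bound is uninformative here; it does NOT by itself certify existence.

11·p = 5/4 ≈ 1.250000; existence NOT certified by the union bound.


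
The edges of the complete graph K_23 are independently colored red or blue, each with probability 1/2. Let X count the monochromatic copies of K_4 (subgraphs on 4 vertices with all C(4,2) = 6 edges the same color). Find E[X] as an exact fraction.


Let X = Σ_S X_S over the C(23, 4) = 8855 subsets S of size 4, where X_S = 1 if the K_4 on S is monochromatic.
For a fixed S, the K_4 on S has C(4, 2) = 6 edges. P[all 6 edges red] = (1/2)^6, and likewise for blue, so P[monochromatic] = 2·(1/2)^6 = 2^{1 − 6} = 1/32.
Summing: E[X] = C(23, 4) · 2^{1 − 6} = 8855 · 1/32 = 8855/32.
Numerically: E[X] ≈ 276.718750.

E[X] = C(23,4)·2^(1−C(4,2)) = 8855/32 ≈ 276.718750.


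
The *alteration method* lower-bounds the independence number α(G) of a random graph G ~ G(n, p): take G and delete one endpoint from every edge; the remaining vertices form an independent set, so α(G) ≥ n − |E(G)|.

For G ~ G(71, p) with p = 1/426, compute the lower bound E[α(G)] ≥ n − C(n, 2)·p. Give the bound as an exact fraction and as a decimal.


E[|E(G)|] = C(71, 2)·p = 2485 · (1/426) = 35/6.
E[α(G)] ≥ n − E[|E(G)|] = 71 − 35/6 = 391/6.
Numerically: ≈ 65.16667.
(This is only a lower bound; the true E[α(G)] may be larger.)

E[α(G)] ≥ 391/6 ≈ 65.16667.


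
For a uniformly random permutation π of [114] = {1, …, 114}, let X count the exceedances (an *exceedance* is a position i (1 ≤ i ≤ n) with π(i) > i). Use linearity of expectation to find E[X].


Write X = Σ_{i=1}^{114} X_i, where X_i = 1_{π(i) > i}.
For each fixed i, π(i) is uniform over {1, …, 114} (marginal of a uniform permutation), so P[π(i) > i] = (n − i)/n. Summing: Σ_{i=1}^{114} (n − i)/n = (0 + 1 + … + 113)/114 = 114(114 − 1)/(2·114) = (114 − 1)/2.
Hence E[X] = Σ_{i=1}^{114} (114 − i)/114 = 113/2 ≈ 56.500000.

E[X] = 113/2 = 56.500000.


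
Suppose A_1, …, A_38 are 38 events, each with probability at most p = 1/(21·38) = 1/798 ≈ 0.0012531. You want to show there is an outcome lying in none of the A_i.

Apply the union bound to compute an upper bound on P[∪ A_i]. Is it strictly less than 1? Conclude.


Union bound: P[∪_{i=1}^{38} A_i] ≤ Σ_i P[A_i] ≤ 38·p = 38·(1/798) = 1/21.
Numerically: 1/21 ≈ 0.0476190.
Is 1/21 < 1? YES.
Since P[∪ A_i] ≤ 1/21 < 1, the complement has P[∩ A_i^c] ≥ 1 − 1/21 = 20/21 > 0, so some outcome avoids every A_i.

38·p = 1/21 ≈ 0.0476190; existence CERTIFIED by the union bound.


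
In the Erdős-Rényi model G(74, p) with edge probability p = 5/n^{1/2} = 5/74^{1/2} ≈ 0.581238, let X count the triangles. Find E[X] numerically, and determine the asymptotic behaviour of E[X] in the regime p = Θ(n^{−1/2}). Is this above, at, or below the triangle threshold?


Number of potential triangles: C(74, 3) = 64824.
Each occurs with probability p³ ≈ (0.581238)³ ≈ 1.96364255e-01.
By linearity: E[X] = C(74, 3)·p³ ≈ 64824 · 1.96364255e-01 ≈ 12729.116442.
Since α = 1/2 < 1, p = c/n^{1/2} ≫ 1/n is above the triangle threshold p ~ 1/n. Asymptotically E[X] ~ (c³/6)·n^{3(1−α)} = (5³/6)·n^{1.5} → ∞; triangles are abundant w.h.p.

E[X] ≈ 12729.116442; in regime p = Θ(1/n^{1/2}) E[X] diverges (above the triangle threshold p ~ 1/n).


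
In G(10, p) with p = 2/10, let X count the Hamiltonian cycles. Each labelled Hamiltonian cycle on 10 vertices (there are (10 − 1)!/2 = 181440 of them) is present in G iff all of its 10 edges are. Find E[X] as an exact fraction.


K_10 has (10 − 1)!/2 = 181440 labelled Hamiltonian cycles.
For each such Hamiltonian cycle H, let X_H = 1 if all 10 edges of H are present in G. Then P[X_H = 1] = p^{10} = (1/5)^{10} = 1/9765625.
By linearity: E[X] = Σ_H E[X_H] = 181440 · p^{10} = 181440 · 1/9765625 = 36288/1953125.
Numerically: E[X] ≈ 0.01858.

E[X] = 181440 · (1/5)^{10} = 36288/1953125 ≈ 0.01858.


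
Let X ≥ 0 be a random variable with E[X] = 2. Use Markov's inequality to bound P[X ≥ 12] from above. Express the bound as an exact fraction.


μ = E[X] = 2, a = 12.
Markov: P[X ≥ 12] ≤ μ/a = (2)/12 = 1/6.
Numerically: ≈ 0.1667.
(Since a = 12 > μ = 2.0000, the bound 1/6 is < 1 and informative.)

P[X ≥ 12] ≤ 1/6 ≈ 0.1667.


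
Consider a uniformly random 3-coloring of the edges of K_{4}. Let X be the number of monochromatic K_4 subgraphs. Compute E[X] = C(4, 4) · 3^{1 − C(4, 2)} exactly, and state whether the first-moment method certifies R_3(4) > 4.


E[X] = C(4, 4) · 3^{1 − 6} = 1 · 3^{−5} = 1/243.
As a reduced fraction: E[X] = 1/243 ≈ 0.0041152.
Is E[X] < 1? YES.
Since E[X] < 1, there exists a 3-coloring of K_{4} with no monochromatic K_4; hence R_3(4) > 4.

E[X] = 1/243 ≈ 0.0041152; E[X] < 1, so R_3(4) > 4.


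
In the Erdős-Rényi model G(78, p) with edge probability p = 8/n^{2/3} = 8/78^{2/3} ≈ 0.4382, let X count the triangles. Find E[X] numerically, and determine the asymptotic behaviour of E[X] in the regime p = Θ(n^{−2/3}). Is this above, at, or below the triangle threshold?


Number of potential triangles: C(78, 3) = 76076.
Each occurs with probability p³ ≈ (0.4382)³ ≈ 8.415516e-02.
By linearity: E[X] = C(78, 3)·p³ ≈ 76076 · 8.415516e-02 ≈ 6402.1880.
Since α = 2/3 < 1, p = c/n^{2/3} ≫ 1/n is above the triangle threshold p ~ 1/n. Asymptotically E[X] ~ (c³/6)·n^{3(1−α)} = (8³/6)·n^{1} → ∞; triangles are abundant w.h.p.

E[X] ≈ 6402.1880; in regime p = Θ(1/n^{2/3}) E[X] diverges (above the triangle threshold p ~ 1/n).


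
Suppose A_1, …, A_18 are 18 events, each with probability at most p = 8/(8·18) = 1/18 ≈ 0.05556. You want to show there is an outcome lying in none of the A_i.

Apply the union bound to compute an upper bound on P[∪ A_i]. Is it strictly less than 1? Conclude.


Union bound: P[∪_{i=1}^{18} A_i] ≤ Σ_i P[A_i] ≤ 18·p = 18·(1/18) = 1.
Numerically: 1 ≈ 1.00000.
Is 1 < 1? NO.
Since the bound 1 is ≥ 1, the union bound is uninformative here; it does NOT by itself certify existence.

18·p = 1 ≈ 1.00000; existence NOT certified by the union bound.


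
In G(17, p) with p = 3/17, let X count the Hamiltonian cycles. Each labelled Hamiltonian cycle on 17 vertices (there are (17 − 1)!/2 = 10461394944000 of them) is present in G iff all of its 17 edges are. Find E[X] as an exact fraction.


K_17 has (17 − 1)!/2 = 10461394944000 labelled Hamiltonian cycles.
For each such Hamiltonian cycle H, let X_H = 1 if all 17 edges of H are present in G. Then P[X_H = 1] = p^{17} = (3/17)^{17} = 129140163/827240261886336764177.
Summing the indicators: E[X] = Σ_H E[X_H] = 10461394944000 · p^{17} = 10461394944000 · 129140163/827240261886336764177 = 1350986248275535872000/827240261886336764177.
Numerically: E[X] ≈ 1.63312.

E[X] = 10461394944000 · (3/17)^{17} = 1350986248275535872000/827240261886336764177 ≈ 1.63312.


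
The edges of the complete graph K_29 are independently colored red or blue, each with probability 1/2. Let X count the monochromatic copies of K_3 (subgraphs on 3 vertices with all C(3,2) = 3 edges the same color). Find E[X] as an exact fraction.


Let X = Σ_S X_S over the C(29, 3) = 3654 subsets S of size 3, where X_S = 1 if the K_3 on S is monochromatic.
For a fixed S, the K_3 on S has C(3, 2) = 3 edges. P[all 3 edges red] = (1/2)^3, and likewise for blue, so P[monochromatic] = 2·(1/2)^3 = 2^{1 − 3} = 1/4.
Summing: E[X] = C(29, 3) · 2^{1 − 3} = 3654 · 1/4 = 1827/2.
Numerically: E[X] ≈ 913.500.

E[X] = C(29,3)·2^(1−C(3,2)) = 1827/2 ≈ 913.500.


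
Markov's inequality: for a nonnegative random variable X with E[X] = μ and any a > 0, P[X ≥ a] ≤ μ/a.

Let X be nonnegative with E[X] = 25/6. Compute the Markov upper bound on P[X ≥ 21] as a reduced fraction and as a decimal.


μ = E[X] = 25/6, a = 21.
Markov: P[X ≥ 21] ≤ μ/a = (25/6)/21 = 25/126.
Numerically: ≈ 0.19841.
(Since a = 21 > μ = 4.16667, the bound 25/126 is < 1 and informative.)

P[X ≥ 21] ≤ 25/126 ≈ 0.19841.


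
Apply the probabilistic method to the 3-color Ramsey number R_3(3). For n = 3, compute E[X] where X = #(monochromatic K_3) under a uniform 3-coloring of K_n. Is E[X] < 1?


E[X] = C(3, 3) · 3^{1 − 3} = 1 · 3^{−2} = 1/9.
As a reduced fraction: E[X] = 1/9 ≈ 0.111.
Is E[X] < 1? YES.
Since E[X] < 1, there exists a 3-coloring of K_{3} with no monochromatic K_3; hence R_3(3) > 3.

E[X] = 1/9 ≈ 0.111; E[X] < 1, so R_3(3) > 3.


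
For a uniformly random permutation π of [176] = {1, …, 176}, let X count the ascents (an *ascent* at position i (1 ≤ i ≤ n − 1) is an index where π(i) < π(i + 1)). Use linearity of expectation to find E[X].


Write X = Σ X_I over i = 1, …, 175, with X_I the indicator of one ascent.
There are 175 indicators.
For each fixed i, the pair (π(i), π(i+1)) is a uniformly random ordered pair of distinct values from {1, …, 176}; by symmetry P[π(i) < π(i+1)] = 1/2.
By linearity: E[X] = 175 · (1/2) = (176 − 1) · (1/2) = 175/2 ≈ 87.500000.

E[X] = 175/2 = 87.500000.


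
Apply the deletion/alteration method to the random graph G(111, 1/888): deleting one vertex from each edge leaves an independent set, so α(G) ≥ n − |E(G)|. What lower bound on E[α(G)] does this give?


E[|E(G)|] = C(111, 2)·p = 6105 · (1/888) = 55/8.
E[α(G)] ≥ n − E[|E(G)|] = 111 − 55/8 = 833/8.
Numerically: ≈ 104.125.
(This is only a lower bound; the true E[α(G)] may be larger.)

E[α(G)] ≥ 833/8 ≈ 104.125.


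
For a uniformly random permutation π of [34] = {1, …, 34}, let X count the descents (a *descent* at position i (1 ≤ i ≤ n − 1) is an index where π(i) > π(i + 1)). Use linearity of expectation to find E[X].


Write X = Σ X_I over i = 1, …, 33, with X_I the indicator of one descent.
There are 33 indicators.
For each fixed i, the pair (π(i), π(i+1)) is a uniformly random ordered pair of distinct values from {1, …, 34}; by symmetry P[π(i) > π(i+1)] = 1/2.
By linearity: E[X] = 33 · (1/2) = (34 − 1) · (1/2) = 33/2 ≈ 16.5000.

E[X] = 33/2 = 16.5000.


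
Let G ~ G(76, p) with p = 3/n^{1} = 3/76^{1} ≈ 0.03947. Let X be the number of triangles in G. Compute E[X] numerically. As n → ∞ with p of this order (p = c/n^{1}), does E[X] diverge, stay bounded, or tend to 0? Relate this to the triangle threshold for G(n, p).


Number of potential triangles: C(76, 3) = 70300.
Each occurs with probability p³ ≈ (0.03947)³ ≈ 6.150678e-05.
By linearity: E[X] = C(76, 3)·p³ ≈ 70300 · 6.150678e-05 ≈ 4.3239.
Here α = 1, so p = 3/n is exactly at the triangle threshold p ~ 1/n. Asymptotically E[X] → c³/6 = 3³/6 = 9/2 ≈ 4.5000, a bounded constant. In this regime the triangle count is asymptotically Poisson(c³/6).

E[X] ≈ 4.3239; in regime p = Θ(1/n^{1}) E[X] stays bounded (at the triangle threshold p ~ 1/n).


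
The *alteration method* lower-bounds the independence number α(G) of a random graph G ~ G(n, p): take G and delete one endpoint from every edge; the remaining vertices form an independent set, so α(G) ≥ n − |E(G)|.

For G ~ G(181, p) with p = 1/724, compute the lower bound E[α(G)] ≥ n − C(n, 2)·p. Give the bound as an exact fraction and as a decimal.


E[|E(G)|] = C(181, 2)·p = 16290 · (1/724) = 45/2.
E[α(G)] ≥ n − E[|E(G)|] = 181 − 45/2 = 317/2.
Numerically: ≈ 158.50000.
(This is only a lower bound; the true E[α(G)] may be larger.)

E[α(G)] ≥ 317/2 ≈ 158.50000.


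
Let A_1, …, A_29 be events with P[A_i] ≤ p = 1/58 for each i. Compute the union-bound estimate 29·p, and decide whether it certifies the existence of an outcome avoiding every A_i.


Union bound: P[∪_{i=1}^{29} A_i] ≤ Σ_i P[A_i] ≤ 29·p = 29·(1/58) = 1/2.
Numerically: 1/2 ≈ 0.5000.
Is 1/2 < 1? YES.
Since P[∪ A_i] ≤ 1/2 < 1, the complement has P[∩ A_i^c] ≥ 1 − 1/2 = 1/2 > 0, so some outcome avoids every A_i.

29·p = 1/2 ≈ 0.5000; existence CERTIFIED by the union bound.


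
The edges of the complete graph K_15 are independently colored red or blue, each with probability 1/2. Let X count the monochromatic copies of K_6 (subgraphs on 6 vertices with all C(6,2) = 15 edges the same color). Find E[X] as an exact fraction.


Let X = Σ_S X_S over the C(15, 6) = 5005 subsets S of size 6, where X_S = 1 if the K_6 on S is monochromatic.
For a fixed S, the K_6 on S has C(6, 2) = 15 edges. P[all 15 edges red] = (1/2)^15, and likewise for blue, so P[monochromatic] = 2·(1/2)^15 = 2^{1 − 15} = 1/16384.
By linearity of expectation: E[X] = C(15, 6) · 2^{1 − 15} = 5005 · 1/16384 = 5005/16384.
Numerically: E[X] ≈ 0.305481.

E[X] = C(15,6)·2^(1−C(6,2)) = 5005/16384 ≈ 0.305481.


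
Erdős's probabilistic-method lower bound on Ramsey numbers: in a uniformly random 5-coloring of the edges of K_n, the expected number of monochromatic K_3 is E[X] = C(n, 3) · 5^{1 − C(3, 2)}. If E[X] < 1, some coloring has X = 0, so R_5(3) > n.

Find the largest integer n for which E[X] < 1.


We need C(n, 3) · 5^{1 − 3} < 1, i.e. C(n, 3) < 5^{3 − 1} = 25.
Check values of n near the boundary:
  n = 3: C(3, 3) = 1; 1 < 25? YES
  n = 4: C(4, 3) = 4; 4 < 25? YES
  n = 5: C(5, 3) = 10; 10 < 25? YES
  n = 6: C(6, 3) = 20; 20 < 25? YES
  n = 7: C(7, 3) = 35; 35 < 25? NO
The largest n with C(n, 3) < 25 is n = 6 (where E[X] = 4/5 ≈ 0.80000). Hence R_5(3) > 6, i.e. R_5(3) ≥ 7.

Largest n = 6; hence R_5(3) > 6.


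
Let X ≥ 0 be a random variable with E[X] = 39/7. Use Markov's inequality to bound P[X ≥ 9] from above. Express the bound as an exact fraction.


μ = E[X] = 39/7, a = 9.
Markov: P[X ≥ 9] ≤ μ/a = (39/7)/9 = 13/21.
Numerically: ≈ 0.61905.
(Since a = 9 > μ = 5.57143, the bound 13/21 is < 1 and informative.)

P[X ≥ 9] ≤ 13/21 ≈ 0.61905.


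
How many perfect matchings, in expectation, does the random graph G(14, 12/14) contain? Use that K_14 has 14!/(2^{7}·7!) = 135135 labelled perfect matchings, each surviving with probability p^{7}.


K_14 has 14!/(2^{7}·7!) = 135135 labelled perfect matchings.
For each such perfect matching H, let X_H = 1 if all 7 edges of H are present in G. Then P[X_H = 1] = p^{7} = (6/7)^{7} = 279936/823543.
By linearity: E[X] = Σ_H E[X_H] = 135135 · p^{7} = 135135 · 279936/823543 = 5404164480/117649.
Numerically: E[X] ≈ 45934.6.

E[X] = 135135 · (6/7)^{7} = 5404164480/117649 ≈ 45934.6.


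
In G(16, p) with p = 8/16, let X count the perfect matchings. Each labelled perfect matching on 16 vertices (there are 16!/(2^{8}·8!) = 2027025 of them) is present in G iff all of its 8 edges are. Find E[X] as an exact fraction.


K_16 has 16!/(2^{8}·8!) = 2027025 labelled perfect matchings.
For each such perfect matching H, let X_H = 1 if all 8 edges of H are present in G. Then P[X_H = 1] = p^{8} = (1/2)^{8} = 1/256.
Summing the indicators: E[X] = Σ_H E[X_H] = 2027025 · p^{8} = 2027025 · 1/256 = 2027025/256.
Numerically: E[X] ≈ 7918.1.

E[X] = 2027025 · (1/2)^{8} = 2027025/256 ≈ 7918.1.


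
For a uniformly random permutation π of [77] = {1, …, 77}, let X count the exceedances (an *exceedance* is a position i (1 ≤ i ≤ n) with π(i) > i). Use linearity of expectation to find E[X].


Write X = Σ_{i=1}^{77} X_i, where X_i = 1_{π(i) > i}.
For each fixed i, π(i) is uniform over {1, …, 77} (marginal of a uniform permutation), so P[π(i) > i] = (n − i)/n. Summing: Σ_{i=1}^{77} (n − i)/n = (0 + 1 + … + 76)/77 = 77(77 − 1)/(2·77) = (77 − 1)/2.
Hence E[X] = Σ_{i=1}^{77} (77 − i)/77 = 38 ≈ 38.000.

E[X] = 38 = 38.000.


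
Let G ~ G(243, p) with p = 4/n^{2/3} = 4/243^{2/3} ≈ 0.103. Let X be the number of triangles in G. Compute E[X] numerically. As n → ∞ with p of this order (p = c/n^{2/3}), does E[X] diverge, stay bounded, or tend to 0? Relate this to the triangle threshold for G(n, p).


Number of potential triangles: C(243, 3) = 2362041.
Each occurs with probability p³ ≈ (0.103)³ ≈ 1.08385e-03.
By linearity: E[X] = C(243, 3)·p³ ≈ 2362041 · 1.08385e-03 ≈ 2560.088.
Since α = 2/3 < 1, p = c/n^{2/3} ≫ 1/n is above the triangle threshold p ~ 1/n. Asymptotically E[X] ~ (c³/6)·n^{3(1−α)} = (4³/6)·n^{1} → ∞; triangles are abundant w.h.p.

E[X] ≈ 2560.088; in regime p = Θ(1/n^{2/3}) E[X] diverges (above the triangle threshold p ~ 1/n).


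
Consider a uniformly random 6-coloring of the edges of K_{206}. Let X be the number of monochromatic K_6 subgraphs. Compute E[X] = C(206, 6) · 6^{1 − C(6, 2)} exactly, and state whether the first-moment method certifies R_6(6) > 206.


E[X] = C(206, 6) · 6^{1 − 15} = 98619368491 · 6^{−14} = 98619368491/78364164096.
As a reduced fraction: E[X] = 98619368491/78364164096 ≈ 1.25848.
Is E[X] < 1? NO.
Since E[X] ≥ 1, the first-moment bound is inconclusive at n = 206; it does NOT by itself certify R_6(6) > 206.

E[X] = 98619368491/78364164096 ≈ 1.25848; E[X] ≥ 1; first-moment method inconclusive here.


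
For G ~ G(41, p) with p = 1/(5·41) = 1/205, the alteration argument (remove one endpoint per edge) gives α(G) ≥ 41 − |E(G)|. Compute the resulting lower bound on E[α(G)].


E[|E(G)|] = C(41, 2)·p = 820 · (1/205) = 4.
E[α(G)] ≥ n − E[|E(G)|] = 41 − 4 = 37.
Numerically: ≈ 37.000.
(This is only a lower bound; the true E[α(G)] may be larger.)

E[α(G)] ≥ 37 ≈ 37.000.


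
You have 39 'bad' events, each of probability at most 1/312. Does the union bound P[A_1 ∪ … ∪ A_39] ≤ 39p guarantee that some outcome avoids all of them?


Union bound: P[∪_{i=1}^{39} A_i] ≤ Σ_i P[A_i] ≤ 39·p = 39·(1/312) = 1/8.
Numerically: 1/8 ≈ 0.125.
Is 1/8 < 1? YES.
Since P[∪ A_i] ≤ 1/8 < 1, the complement has P[∩ A_i^c] ≥ 1 − 1/8 = 7/8 > 0, so some outcome avoids every A_i.

39·p = 1/8 ≈ 0.125; existence CERTIFIED by the union bound.


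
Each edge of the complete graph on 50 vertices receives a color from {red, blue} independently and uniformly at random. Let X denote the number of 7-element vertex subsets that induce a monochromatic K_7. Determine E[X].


Let X = Σ_S X_S over the C(50, 7) = 99884400 subsets S of size 7, where X_S = 1 if the K_7 on S is monochromatic.
For a fixed S, the K_7 on S has C(7, 2) = 21 edges. P[all 21 edges red] = (1/2)^21, and likewise for blue, so P[monochromatic] = 2·(1/2)^21 = 2^{1 − 21} = 1/1048576.
By linearity of expectation: E[X] = C(50, 7) · 2^{1 − 21} = 99884400 · 1/1048576 = 6242775/65536.
Numerically: E[X] ≈ 95.2572.

E[X] = C(50,7)·2^(1−C(7,2)) = 6242775/65536 ≈ 95.2572.


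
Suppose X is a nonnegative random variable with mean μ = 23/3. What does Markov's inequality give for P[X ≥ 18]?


μ = E[X] = 23/3, a = 18.
Markov: P[X ≥ 18] ≤ μ/a = (23/3)/18 = 23/54.
Numerically: ≈ 0.426.
(Since a = 18 > μ = 7.667, the bound 23/54 is < 1 and informative.)

P[X ≥ 18] ≤ 23/54 ≈ 0.426.


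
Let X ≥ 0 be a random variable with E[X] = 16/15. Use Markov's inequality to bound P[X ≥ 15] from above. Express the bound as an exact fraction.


μ = E[X] = 16/15, a = 15.
Markov: P[X ≥ 15] ≤ μ/a = (16/15)/15 = 16/225.
Numerically: ≈ 0.071111.
(Since a = 15 > μ = 1.066667, the bound 16/225 is < 1 and informative.)

P[X ≥ 15] ≤ 16/225 ≈ 0.071111.


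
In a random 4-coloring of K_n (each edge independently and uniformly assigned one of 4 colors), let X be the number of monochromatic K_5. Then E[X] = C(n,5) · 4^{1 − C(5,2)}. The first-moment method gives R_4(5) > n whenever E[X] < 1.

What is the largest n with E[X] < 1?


We need C(n, 5) · 4^{1 − 10} < 1, i.e. C(n, 5) < 4^{10 − 1} = 262144.
Check values of n near the boundary:
  n = 30: C(30, 5) = 142506; 142506 < 262144? YES
  n = 31: C(31, 5) = 169911; 169911 < 262144? YES
  n = 32: C(32, 5) = 201376; 201376 < 262144? YES
  n = 33: C(33, 5) = 237336; 237336 < 262144? YES
  n = 34: C(34, 5) = 278256; 278256 < 262144? NO
  n = 35: C(35, 5) = 324632; 324632 < 262144? NO
The largest n with C(n, 5) < 262144 is n = 33 (where E[X] = 29667/32768 ≈ 0.90536). Hence R_4(5) > 33, i.e. R_4(5) ≥ 34.

Largest n = 33; hence R_4(5) > 33.


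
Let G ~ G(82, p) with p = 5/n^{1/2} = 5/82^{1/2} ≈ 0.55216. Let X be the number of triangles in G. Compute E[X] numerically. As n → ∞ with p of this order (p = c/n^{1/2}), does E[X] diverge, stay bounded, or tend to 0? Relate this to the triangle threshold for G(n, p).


Number of potential triangles: C(82, 3) = 88560.
Each occurs with probability p³ ≈ (0.55216)³ ≈ 1.6834074e-01.
By linearity: E[X] = C(82, 3)·p³ ≈ 88560 · 1.6834074e-01 ≈ 14908.25602.
Since α = 1/2 < 1, p = c/n^{1/2} ≫ 1/n is above the triangle threshold p ~ 1/n. Asymptotically E[X] ~ (c³/6)·n^{3(1−α)} = (5³/6)·n^{1.5} → ∞; triangles are abundant w.h.p.

E[X] ≈ 14908.25602; in regime p = Θ(1/n^{1/2}) E[X] diverges (above the triangle threshold p ~ 1/n).


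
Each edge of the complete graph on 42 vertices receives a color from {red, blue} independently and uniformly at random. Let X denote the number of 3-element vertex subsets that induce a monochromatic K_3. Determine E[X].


Let X = Σ_S X_S over the C(42, 3) = 11480 subsets S of size 3, where X_S = 1 if the K_3 on S is monochromatic.
For a fixed S, the K_3 on S has C(3, 2) = 3 edges. P[all 3 edges red] = (1/2)^3, and likewise for blue, so P[monochromatic] = 2·(1/2)^3 = 2^{1 − 3} = 1/4.
By linearity: E[X] = C(42, 3) · 2^{1 − 3} = 11480 · 1/4 = 2870.
Numerically: E[X] ≈ 2870.000.

E[X] = C(42,3)·2^(1−C(3,2)) = 2870 ≈ 2870.000.


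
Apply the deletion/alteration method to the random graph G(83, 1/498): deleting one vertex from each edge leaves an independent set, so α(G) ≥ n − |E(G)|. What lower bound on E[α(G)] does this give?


E[|E(G)|] = C(83, 2)·p = 3403 · (1/498) = 41/6.
E[α(G)] ≥ n − E[|E(G)|] = 83 − 41/6 = 457/6.
Numerically: ≈ 76.167.
(This is only a lower bound; the true E[α(G)] may be larger.)

E[α(G)] ≥ 457/6 ≈ 76.167.


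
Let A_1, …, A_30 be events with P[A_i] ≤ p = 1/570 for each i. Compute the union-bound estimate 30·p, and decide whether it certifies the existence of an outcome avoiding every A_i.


Union bound: P[∪_{i=1}^{30} A_i] ≤ Σ_i P[A_i] ≤ 30·p = 30·(1/570) = 1/19.
Numerically: 1/19 ≈ 0.0526.
Is 1/19 < 1? YES.
Since P[∪ A_i] ≤ 1/19 < 1, the complement has P[∩ A_i^c] ≥ 1 − 1/19 = 18/19 > 0, so some outcome avoids every A_i.

30·p = 1/19 ≈ 0.0526; existence CERTIFIED by the union bound.


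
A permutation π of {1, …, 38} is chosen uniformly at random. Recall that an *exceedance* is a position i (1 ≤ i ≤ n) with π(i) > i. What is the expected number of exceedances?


Write X = Σ_{i=1}^{38} X_i, where X_i = 1_{π(i) > i}.
For each fixed i, π(i) is uniform over {1, …, 38} (marginal of a uniform permutation), so P[π(i) > i] = (n − i)/n. Summing: Σ_{i=1}^{38} (n − i)/n = (0 + 1 + … + 37)/38 = 38(38 − 1)/(2·38) = (38 − 1)/2.
Hence E[X] = Σ_{i=1}^{38} (38 − i)/38 = 37/2 ≈ 18.50000.

E[X] = 37/2 = 18.50000.


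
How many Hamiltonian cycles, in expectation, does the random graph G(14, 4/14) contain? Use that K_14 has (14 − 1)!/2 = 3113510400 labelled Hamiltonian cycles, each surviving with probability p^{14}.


K_14 has (14 − 1)!/2 = 3113510400 labelled Hamiltonian cycles.
For each such Hamiltonian cycle H, let X_H = 1 if all 14 edges of H are present in G. Then P[X_H = 1] = p^{14} = (2/7)^{14} = 16384/678223072849.
By linearity of expectation: E[X] = Σ_H E[X_H] = 3113510400 · p^{14} = 3113510400 · 16384/678223072849 = 7287393484800/96889010407.
Numerically: E[X] ≈ 75.214.

E[X] = 3113510400 · (2/7)^{14} = 7287393484800/96889010407 ≈ 75.214.


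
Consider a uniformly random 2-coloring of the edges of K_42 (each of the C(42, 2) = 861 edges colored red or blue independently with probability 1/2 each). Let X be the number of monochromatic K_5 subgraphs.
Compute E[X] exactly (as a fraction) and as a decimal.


Let X = Σ_S X_S over the C(42, 5) = 850668 subsets S of size 5, where X_S = 1 if the K_5 on S is monochromatic.
For a fixed S, the K_5 on S has C(5, 2) = 10 edges. P[all 10 edges red] = (1/2)^10, and likewise for blue, so P[monochromatic] = 2·(1/2)^10 = 2^{1 − 10} = 1/512.
Summing: E[X] = C(42, 5) · 2^{1 − 10} = 850668 · 1/512 = 212667/128.
Numerically: E[X] ≈ 1661.461.

E[X] = C(42,5)·2^(1−C(5,2)) = 212667/128 ≈ 1661.461.


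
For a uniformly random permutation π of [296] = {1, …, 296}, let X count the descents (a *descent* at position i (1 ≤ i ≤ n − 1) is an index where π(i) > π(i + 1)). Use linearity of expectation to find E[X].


Write X = Σ X_I over i = 1, …, 295, with X_I the indicator of one descent.
There are 295 indicators.
For each fixed i, the pair (π(i), π(i+1)) is a uniformly random ordered pair of distinct values from {1, …, 296}; by symmetry P[π(i) > π(i+1)] = 1/2.
By linearity: E[X] = 295 · (1/2) = (296 − 1) · (1/2) = 295/2 ≈ 147.500.

E[X] = 295/2 = 147.500.


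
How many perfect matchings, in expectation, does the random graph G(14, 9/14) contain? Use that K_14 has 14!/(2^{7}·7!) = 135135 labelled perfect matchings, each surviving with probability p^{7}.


K_14 has 14!/(2^{7}·7!) = 135135 labelled perfect matchings.
For each such perfect matching H, let X_H = 1 if all 7 edges of H are present in G. Then P[X_H = 1] = p^{7} = (9/14)^{7} = 4782969/105413504.
By linearity: E[X] = Σ_H E[X_H] = 135135 · p^{7} = 135135 · 4782969/105413504 = 92335216545/15059072.
Numerically: E[X] ≈ 6131.53.

E[X] = 135135 · (9/14)^{7} = 92335216545/15059072 ≈ 6131.53.


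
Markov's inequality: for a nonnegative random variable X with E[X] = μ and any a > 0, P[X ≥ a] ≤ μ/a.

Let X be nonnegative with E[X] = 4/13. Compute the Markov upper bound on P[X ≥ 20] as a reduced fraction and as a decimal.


μ = E[X] = 4/13, a = 20.
Markov: P[X ≥ 20] ≤ μ/a = (4/13)/20 = 1/65.
Numerically: ≈ 0.0154.
(Since a = 20 > μ = 0.3077, the bound 1/65 is < 1 and informative.)

P[X ≥ 20] ≤ 1/65 ≈ 0.0154.


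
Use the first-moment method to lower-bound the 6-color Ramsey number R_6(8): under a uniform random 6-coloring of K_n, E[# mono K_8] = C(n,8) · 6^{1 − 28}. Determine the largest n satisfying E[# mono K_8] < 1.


We need C(n, 8) · 6^{1 − 28} < 1, i.e. C(n, 8) < 6^{28 − 1} = 1023490369077469249536.
Check values of n near the boundary:
  n = 1593: C(1593, 8) = 1010555394551193970323; 1010555394551193970323 < 1023490369077469249536? YES
  n = 1594: C(1594, 8) = 1015652773590544255167; 1015652773590544255167 < 1023490369077469249536? YES
  n = 1595: C(1595, 8) = 1020772636343363633895; 1020772636343363633895 < 1023490369077469249536? YES
  n = 1596: C(1596, 8) = 1025915067760710553965; 1025915067760710553965 < 1023490369077469249536? NO
  n = 1597: C(1597, 8) = 1031080153060953275445; 1031080153060953275445 < 1023490369077469249536? NO
  n = 1598: C(1598, 8) = 1036267977730442348529; 1036267977730442348529 < 1023490369077469249536? NO
The largest n with C(n, 8) < 1023490369077469249536 is n = 1595 (where E[X] = 113419181815929292655/113721152119718805504 ≈ 0.997345). Hence R_6(8) > 1595, i.e. R_6(8) ≥ 1596.

Largest n = 1595; hence R_6(8) > 1595.


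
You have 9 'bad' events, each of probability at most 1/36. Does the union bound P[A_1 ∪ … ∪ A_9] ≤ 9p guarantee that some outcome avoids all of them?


Union bound: P[∪_{i=1}^{9} A_i] ≤ Σ_i P[A_i] ≤ 9·p = 9·(1/36) = 1/4.
Numerically: 1/4 ≈ 0.2500.
Is 1/4 < 1? YES.
Since P[∪ A_i] ≤ 1/4 < 1, the complement has P[∩ A_i^c] ≥ 1 − 1/4 = 3/4 > 0, so some outcome avoids every A_i.

9·p = 1/4 ≈ 0.2500; existence CERTIFIED by the union bound.


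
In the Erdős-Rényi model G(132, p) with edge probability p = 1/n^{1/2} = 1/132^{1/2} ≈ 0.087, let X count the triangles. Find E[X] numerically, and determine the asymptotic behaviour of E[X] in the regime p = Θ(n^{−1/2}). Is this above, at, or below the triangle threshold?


Number of potential triangles: C(132, 3) = 374660.
Each occurs with probability p³ ≈ (0.087)³ ≈ 6.59385e-04.
By linearity: E[X] = C(132, 3)·p³ ≈ 374660 · 6.59385e-04 ≈ 247.045.
Since α = 1/2 < 1, p = c/n^{1/2} ≫ 1/n is above the triangle threshold p ~ 1/n. Asymptotically E[X] ~ (c³/6)·n^{3(1−α)} = (1³/6)·n^{1.5} → ∞; triangles are abundant w.h.p.

E[X] ≈ 247.045; in regime p = Θ(1/n^{1/2}) E[X] diverges (above the triangle threshold p ~ 1/n).


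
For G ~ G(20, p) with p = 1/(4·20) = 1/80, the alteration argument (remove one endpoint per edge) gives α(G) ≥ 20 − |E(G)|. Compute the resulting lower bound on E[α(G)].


E[|E(G)|] = C(20, 2)·p = 190 · (1/80) = 19/8.
E[α(G)] ≥ n − E[|E(G)|] = 20 − 19/8 = 141/8.
Numerically: ≈ 17.625000.
(This is only a lower bound; the true E[α(G)] may be larger.)

E[α(G)] ≥ 141/8 ≈ 17.625000.


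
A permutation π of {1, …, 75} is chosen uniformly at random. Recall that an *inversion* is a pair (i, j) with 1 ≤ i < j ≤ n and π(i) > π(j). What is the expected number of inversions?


Write X = Σ X_I over the C(75, 2) = 2775 pairs i < j, with X_I the indicator of one inversion.
There are 2775 indicators.
For each fixed pair i < j, the values π(i) and π(j) are two distinct elements of {1, …, 75} in uniformly random order; by symmetry P[π(i) > π(j)] = 1/2.
By linearity: E[X] = 2775 · (1/2) = C(75, 2) · (1/2) = 2775/2 = 2775/2 ≈ 1387.5000.

E[X] = 2775/2 = 1387.5000.


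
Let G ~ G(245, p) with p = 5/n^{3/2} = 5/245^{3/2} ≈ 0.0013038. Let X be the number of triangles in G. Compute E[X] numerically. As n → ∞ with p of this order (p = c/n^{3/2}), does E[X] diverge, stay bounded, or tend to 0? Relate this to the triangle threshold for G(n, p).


Number of potential triangles: C(245, 3) = 2421090.
Each occurs with probability p³ ≈ (0.0013038)³ ≈ 2.2164740e-09.
By linearity: E[X] = C(245, 3)·p³ ≈ 2421090 · 2.2164740e-09 ≈ 0.00537.
Since α = 3/2 > 1, p = c/n^{3/2} = o(1/n) is below the triangle threshold p ~ 1/n. Asymptotically E[X] ~ (c³/6)·n^{3(1−α)} = (5³/6)·n^{-1.5} → 0, so by Markov's inequality G has no triangles w.h.p.

E[X] ≈ 0.00537; in regime p = Θ(1/n^{3/2}) E[X] tends to 0 (below the triangle threshold p ~ 1/n).


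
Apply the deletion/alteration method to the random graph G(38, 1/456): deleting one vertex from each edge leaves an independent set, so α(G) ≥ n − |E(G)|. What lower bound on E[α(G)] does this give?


E[|E(G)|] = C(38, 2)·p = 703 · (1/456) = 37/24.
E[α(G)] ≥ n − E[|E(G)|] = 38 − 37/24 = 875/24.
Numerically: ≈ 36.4583.
(This is only a lower bound; the true E[α(G)] may be larger.)

E[α(G)] ≥ 875/24 ≈ 36.4583.


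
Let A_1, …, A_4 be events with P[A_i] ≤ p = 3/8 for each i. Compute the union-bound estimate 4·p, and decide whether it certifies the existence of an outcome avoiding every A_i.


Union bound: P[∪_{i=1}^{4} A_i] ≤ Σ_i P[A_i] ≤ 4·p = 4·(3/8) = 3/2.
Numerically: 3/2 ≈ 1.5000000.
Is 3/2 < 1? NO.
Since the bound 3/2 is ≥ 1, the union bound is uninformative here; it does NOT by itself certify existence.

4·p = 3/2 ≈ 1.5000000; existence NOT certified by the union bound.


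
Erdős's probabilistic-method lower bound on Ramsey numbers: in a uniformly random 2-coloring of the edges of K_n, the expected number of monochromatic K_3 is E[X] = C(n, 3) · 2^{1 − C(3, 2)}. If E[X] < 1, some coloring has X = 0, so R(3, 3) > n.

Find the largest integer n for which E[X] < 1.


We need C(n, 3) · 2^{1 − 3} < 1, i.e. C(n, 3) < 2^{3 − 1} = 4.
Check values of n near the boundary:
  n = 3: C(3, 3) = 1; 1 < 4? YES
  n = 4: C(4, 3) = 4; 4 < 4? NO
  n = 5: C(5, 3) = 10; 10 < 4? NO
The largest n with C(n, 3) < 4 is n = 3 (where E[X] = 1/4 ≈ 0.250). Hence R(3, 3) > 3, i.e. R(3, 3) ≥ 4.

Largest n = 3; hence R(3, 3) > 3.


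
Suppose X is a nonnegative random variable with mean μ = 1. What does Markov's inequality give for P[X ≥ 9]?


μ = E[X] = 1, a = 9.
Markov: P[X ≥ 9] ≤ μ/a = (1)/9 = 1/9.
Numerically: ≈ 0.11111.
(Since a = 9 > μ = 1.00000, the bound 1/9 is < 1 and informative.)

P[X ≥ 9] ≤ 1/9 ≈ 0.11111.


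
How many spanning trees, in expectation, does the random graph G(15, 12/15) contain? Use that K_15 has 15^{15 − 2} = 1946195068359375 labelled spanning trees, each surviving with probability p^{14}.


K_15 has 15^{15 − 2} = 1946195068359375 labelled spanning trees.
For each such spanning tree H, let X_H = 1 if all 14 edges of H are present in G. Then P[X_H = 1] = p^{14} = (4/5)^{14} = 268435456/6103515625.
Summing the indicators: E[X] = Σ_H E[X_H] = 1946195068359375 · p^{14} = 1946195068359375 · 268435456/6103515625 = 427972821516288/5.
Numerically: E[X] ≈ 8.559e+13.

E[X] = 1946195068359375 · (4/5)^{14} = 427972821516288/5 ≈ 8.559e+13.


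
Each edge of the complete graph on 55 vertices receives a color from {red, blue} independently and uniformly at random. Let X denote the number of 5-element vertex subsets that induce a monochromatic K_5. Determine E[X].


Let X = Σ_S X_S over the C(55, 5) = 3478761 subsets S of size 5, where X_S = 1 if the K_5 on S is monochromatic.
For a fixed S, the K_5 on S has C(5, 2) = 10 edges. P[all 10 edges red] = (1/2)^10, and likewise for blue, so P[monochromatic] = 2·(1/2)^10 = 2^{1 − 10} = 1/512.
Summing: E[X] = C(55, 5) · 2^{1 − 10} = 3478761 · 1/512 = 3478761/512.
Numerically: E[X] ≈ 6794.4551.

E[X] = C(55,5)·2^(1−C(5,2)) = 3478761/512 ≈ 6794.4551.


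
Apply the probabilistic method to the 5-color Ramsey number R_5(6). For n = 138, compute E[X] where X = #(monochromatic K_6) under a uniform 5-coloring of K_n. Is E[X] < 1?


E[X] = C(138, 6) · 5^{1 − 15} = 8592039666 · 5^{−14} = 8592039666/6103515625.
As a reduced fraction: E[X] = 8592039666/6103515625 ≈ 1.4077198.
Is E[X] < 1? NO.
Since E[X] ≥ 1, the first-moment bound is inconclusive at n = 138; it does NOT by itself certify R_5(6) > 138.

E[X] = 8592039666/6103515625 ≈ 1.4077198; E[X] ≥ 1; first-moment method inconclusive here.


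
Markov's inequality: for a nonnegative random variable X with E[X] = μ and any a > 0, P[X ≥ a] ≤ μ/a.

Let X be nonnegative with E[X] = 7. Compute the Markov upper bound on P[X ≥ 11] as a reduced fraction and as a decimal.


μ = E[X] = 7, a = 11.
Markov: P[X ≥ 11] ≤ μ/a = (7)/11 = 7/11.
Numerically: ≈ 0.636364.
(Since a = 11 > μ = 7.000000, the bound 7/11 is < 1 and informative.)

P[X ≥ 11] ≤ 7/11 ≈ 0.636364.


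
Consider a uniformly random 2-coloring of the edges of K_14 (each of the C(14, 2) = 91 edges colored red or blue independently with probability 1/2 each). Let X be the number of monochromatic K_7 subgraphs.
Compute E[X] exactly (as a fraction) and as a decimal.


Let X = Σ_S X_S over the C(14, 7) = 3432 subsets S of size 7, where X_S = 1 if the K_7 on S is monochromatic.
For a fixed S, the K_7 on S has C(7, 2) = 21 edges. P[all 21 edges red] = (1/2)^21, and likewise for blue, so P[monochromatic] = 2·(1/2)^21 = 2^{1 − 21} = 1/1048576.
By linearity: E[X] = C(14, 7) · 2^{1 − 21} = 3432 · 1/1048576 = 429/131072.
Numerically: E[X] ≈ 0.00327.

E[X] = C(14,7)·2^(1−C(7,2)) = 429/131072 ≈ 0.00327.
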